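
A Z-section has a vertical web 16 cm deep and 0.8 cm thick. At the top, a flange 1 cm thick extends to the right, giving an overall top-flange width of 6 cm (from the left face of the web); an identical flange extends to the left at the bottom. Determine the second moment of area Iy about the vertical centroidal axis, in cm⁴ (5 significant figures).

Iy ≈ 117.72 cm⁴

Break the section into simple shapes (no overlaps), measuring from the bottom-left corner of the bounding box.
Web: 0.8 × 16, A = 12.8 cm², x = 5.6 cm, Ī = 0.6826667 cm⁴.
Top flange (beyond web): 5.2 × 1, A = 5.2 cm², x = 8.6 cm, Ī = 11.71733 cm⁴.
Bottom flange (beyond web): 5.2 × 1, A = 5.2 cm², x = 2.6 cm, Ī = 11.71733 cm⁴.
Centroid: x̄ = ΣA·x / ΣA = 5.6 cm.
Transfer each piece to the vertical centroidal axis using Ī + A·d² with d = x − 5.6:
  web: d = 0 cm → contributes +0.6826667 cm⁴
  top flange (beyond web): d = 3 cm → contributes +58.51733 cm⁴
  bottom flange (beyond web): d = -3 cm → contributes +58.51733 cm⁴
Total I = 117.7173 cm⁴.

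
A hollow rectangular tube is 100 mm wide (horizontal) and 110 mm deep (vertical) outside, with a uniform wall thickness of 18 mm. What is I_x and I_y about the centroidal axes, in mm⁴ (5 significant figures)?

I_x ≈ 8.9305 × 10⁶ mm⁴, I_y ≈ 7.5501 × 10⁶ mm⁴

Decompose the section into non-overlapping parts with the origin at the bottom-left of its bounding rectangle.
Outer rectangle: 100 × 110, A = 11 000 mm², y = 55 mm, Ī = 11 091 667 mm⁴.
Inner void (subtracted): 64 × 74, A = 4 736 mm², y = 55 mm, Ī = 2 161 195 mm⁴.
By symmetry the centroid is at mid-height, ȳ = 55 mm.
All pieces are centred on the centroidal x-axis, so I = ΣĪ (holes subtracted) = 8 930 472 mm⁴.
Repeating about the centroidal y-axis gives I_y = 7 550 112 mm⁴.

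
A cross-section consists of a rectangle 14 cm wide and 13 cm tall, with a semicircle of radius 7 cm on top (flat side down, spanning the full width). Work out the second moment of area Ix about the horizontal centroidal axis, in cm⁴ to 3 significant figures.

Ix ≈ 7680 cm⁴

Treat the section as a set of non-overlapping primitives; coordinates are from the bounding-box lower-left.
Rectangular body: 14 × 13, A = 182 cm², y = 6.5 cm, Ī = 2563.2 cm⁴.
Semicircular cap: semicircle r = 7, A = 76.969 cm², y = 15.971 cm, Ī = 263.53 cm⁴.
Centroid: ȳ = ΣA·y / ΣA = 9.3149 cm.
Transfer each piece to the horizontal centroidal axis using Ī + A·d² with d = y − 9.3149:
  rectangular body: d = -2.8149 cm → contributes +4005.2 cm⁴
  semicircular cap: d = 6.656 cm → contributes +3673.5 cm⁴
Total I = 7678.7 cm⁴.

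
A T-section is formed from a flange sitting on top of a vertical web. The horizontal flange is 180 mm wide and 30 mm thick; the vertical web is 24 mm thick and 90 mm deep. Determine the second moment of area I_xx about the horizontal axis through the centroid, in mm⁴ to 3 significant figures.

I_xx ≈ 7.42 × 10⁶ mm⁴

Split into non-overlapping primitives; take the origin at the lower-left of the bounding box.
Flange: 180 × 30, A = 5 400 mm², y = 105 mm, Ī = 405 000 mm⁴.
Web: 24 × 90, A = 2 160 mm², y = 45 mm, Ī = 1 458 000 mm⁴.
Centroid: ȳ = ΣA·y / ΣA = 87.857 mm.
Transfer each piece to the horizontal axis through the centroid using Ī + A·d² with d = y − 87.857:
  flange: d = 17.143 mm → contributes +1 991 939 mm⁴
  web: d = -42.857 mm → contributes +5 425 347 mm⁴
Total I = 7 417 286 mm⁴.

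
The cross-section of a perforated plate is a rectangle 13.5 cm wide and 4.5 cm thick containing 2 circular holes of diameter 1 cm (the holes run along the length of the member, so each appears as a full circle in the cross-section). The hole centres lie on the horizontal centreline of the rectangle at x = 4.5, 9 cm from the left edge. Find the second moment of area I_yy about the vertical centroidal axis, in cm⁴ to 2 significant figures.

I_yy ≈ 910 cm⁴

Treat the section as a set of non-overlapping primitives; coordinates are from the bounding-box lower-left.
Plate: 13.5 × 4.5, A = 60.75 cm², x = 6.75 cm, Ī = 922.6 cm⁴.
Hole 1 (subtracted): ⌀1, A = 0.7854 cm², x = 4.5 cm, Ī = 0.04909 cm⁴.
Hole 2 (subtracted): ⌀1, A = 0.7854 cm², x = 9 cm, Ī = 0.04909 cm⁴.
By symmetry the centroid is at mid-width, x̄ = 6.75 cm.
Transfer each piece to the vertical centroidal axis using Ī + A·d² with d = x − 6.75:
  plate: d = 0 cm → contributes +922.6 cm⁴
  hole 1: d = -2.25 cm → contributes −4.025 cm⁴
  hole 2: d = 2.25 cm → contributes −4.025 cm⁴
Total I = 914.6 cm⁴.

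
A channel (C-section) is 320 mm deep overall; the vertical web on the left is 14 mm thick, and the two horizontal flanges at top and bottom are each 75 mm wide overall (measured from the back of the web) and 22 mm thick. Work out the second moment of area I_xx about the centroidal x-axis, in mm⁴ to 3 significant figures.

I_xx ≈ 9.79 × 10⁷ mm⁴

Decompose the section into non-overlapping parts with the origin at the bottom-left of its bounding rectangle.
Web: 14 × 320, A = 4 480 mm², y = 160 mm, Ī = 38 229 333 mm⁴.
Top flange (beyond web): 61 × 22, A = 1 342 mm², y = 309 mm, Ī = 54 127 mm⁴.
Bottom flange (beyond web): 61 × 22, A = 1 342 mm², y = 11 mm, Ī = 54 127 mm⁴.
By symmetry the centroid is at mid-height, ȳ = 160 mm.
Transfer each piece to the centroidal x-axis using Ī + A·d² with d = y − 160:
  web: d = 0 mm → contributes +38 229 333 mm⁴
  top flange (beyond web): d = 149 mm → contributes +29 847 869 mm⁴
  bottom flange (beyond web): d = -149 mm → contributes +29 847 869 mm⁴
Total I = 97 925 072 mm⁴.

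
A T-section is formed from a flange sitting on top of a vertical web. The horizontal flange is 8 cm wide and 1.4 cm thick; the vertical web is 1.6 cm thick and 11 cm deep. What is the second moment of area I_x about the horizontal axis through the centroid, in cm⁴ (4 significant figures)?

I_x ≈ 442.4 cm⁴

Split into non-overlapping primitives; take the origin at the lower-left of the bounding box.
Flange: 8 × 1.4, A = 11.2 cm², y = 11.7 cm, Ī = 1.82933 cm⁴.
Web: 1.6 × 11, A = 17.6 cm², y = 5.5 cm, Ī = 177.467 cm⁴.
Centroid: ȳ = ΣA·y / ΣA = 7.91111 cm.
Transfer each piece to the horizontal axis through the centroid using Ī + A·d² with d = y − 7.91111:
  flange: d = 3.78889 cm → contributes +162.613 cm⁴
  web: d = -2.41111 cm → contributes +279.784 cm⁴
Total I = 442.396 cm⁴.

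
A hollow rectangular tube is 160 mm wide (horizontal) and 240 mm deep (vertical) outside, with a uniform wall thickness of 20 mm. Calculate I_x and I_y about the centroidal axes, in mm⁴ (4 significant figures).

I_x ≈ 1.043 × 10⁸ mm⁴, I_y ≈ 5.312 × 10⁷ mm⁴

Treat the section as a set of non-overlapping primitives; coordinates are from the bounding-box lower-left.
Outer rectangle: 160 × 240, A = 38 400 mm², y = 120 mm, Ī = 184 320 000 mm⁴.
Inner void (subtracted): 120 × 200, A = 24 000 mm², y = 120 mm, Ī = 80 000 000 mm⁴.
By symmetry the centroid is at mid-height, ȳ = 120 mm.
All pieces are centred on the centroidal x-axis, so I = ΣĪ (holes subtracted) = 104 320 000 mm⁴.
Repeating about the centroidal y-axis gives I_y = 53 120 000 mm⁴.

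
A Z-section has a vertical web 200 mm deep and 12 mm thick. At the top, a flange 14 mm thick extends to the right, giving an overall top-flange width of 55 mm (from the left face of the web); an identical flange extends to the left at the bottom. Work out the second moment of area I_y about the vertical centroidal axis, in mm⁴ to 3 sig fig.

I_y ≈ 1.12 × 10⁶ mm⁴

Break the section into simple shapes (no overlaps), measuring from the bottom-left corner of the bounding box.
Web: 12 × 200, A = 2 400 mm², x = 49 mm, Ī = 28 800 mm⁴.
Top flange (beyond web): 43 × 14, A = 602 mm², x = 76.5 mm, Ī = 92 758 mm⁴.
Bottom flange (beyond web): 43 × 14, A = 602 mm², x = 21.5 mm, Ī = 92 758 mm⁴.
Centroid: x̄ = ΣA·x / ΣA = 49 mm.
Transfer each piece to the vertical centroidal axis using Ī + A·d² with d = x − 49:
  web: d = 0 mm → contributes +28 800 mm⁴
  top flange (beyond web): d = 27.5 mm → contributes +548 021 mm⁴
  bottom flange (beyond web): d = -27.5 mm → contributes +548 021 mm⁴
Total I = 1 124 841 mm⁴.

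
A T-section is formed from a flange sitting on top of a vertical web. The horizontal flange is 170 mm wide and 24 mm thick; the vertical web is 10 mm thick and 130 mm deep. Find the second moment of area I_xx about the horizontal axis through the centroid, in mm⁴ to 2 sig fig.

Split into non-overlapping primitives; take the origin at the lower-left of the bounding box.
Flange: 170 × 24, A = 4 080 mm², y = 142 mm, Ī = 195 840 mm⁴.
Web: 10 × 130, A = 1 300 mm², y = 65 mm, Ī = 1 830 833 mm⁴.
Centroid: ȳ = ΣA·y / ΣA = 123.4 mm.
Transfer each piece to the horizontal axis through the centroid using Ī + A·d² with d = y − 123.4:
  flange: d = 18.61 mm → contributes +1 608 260 mm⁴
  web: d = -58.39 mm → contributes +6 263 658 mm⁴
Total I = 7 871 918 mm⁴.

I_xx ≈ 7.9 × 10⁶ mm⁴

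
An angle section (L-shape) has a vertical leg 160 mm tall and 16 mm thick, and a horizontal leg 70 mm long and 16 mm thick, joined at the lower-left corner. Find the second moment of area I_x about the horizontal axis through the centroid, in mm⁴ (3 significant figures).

I_x ≈ 8.83 × 10⁶ mm⁴

Decompose the section into non-overlapping parts with the origin at the bottom-left of its bounding rectangle.
Vertical leg: 16 × 160, A = 2 560 mm², y = 80 mm, Ī = 5 461 333 mm⁴.
Horizontal leg (remainder): 54 × 16, A = 864 mm², y = 8 mm, Ī = 18 432 mm⁴.
Centroid: ȳ = ΣA·y / ΣA = 61.832 mm.
Transfer each piece to the horizontal axis through the centroid using Ī + A·d² with d = y − 61.832:
  vertical leg: d = 18.168 mm → contributes +6 306 349 mm⁴
  horizontal leg (remainder): d = -53.832 mm → contributes +2 522 183 mm⁴
Total I = 8 828 532 mm⁴.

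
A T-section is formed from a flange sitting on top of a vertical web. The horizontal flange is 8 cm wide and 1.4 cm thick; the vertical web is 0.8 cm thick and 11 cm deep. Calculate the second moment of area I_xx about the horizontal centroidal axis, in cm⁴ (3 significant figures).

Break the section into simple shapes (no overlaps), measuring from the bottom-left corner of the bounding box.
Flange: 8 × 1.4, A = 11.2 cm², y = 11.7 cm, Ī = 1.8293 cm⁴.
Web: 0.8 × 11, A = 8.8 cm², y = 5.5 cm, Ī = 88.733 cm⁴.
Centroid: ȳ = ΣA·y / ΣA = 8.972 cm.
Transfer each piece to the horizontal centroidal axis using Ī + A·d² with d = y − 8.972:
  flange: d = 2.728 cm → contributes +85.18 cm⁴
  web: d = -3.472 cm → contributes +194.82 cm⁴
Total I = 279.99 cm⁴.

I_xx ≈ 280 cm⁴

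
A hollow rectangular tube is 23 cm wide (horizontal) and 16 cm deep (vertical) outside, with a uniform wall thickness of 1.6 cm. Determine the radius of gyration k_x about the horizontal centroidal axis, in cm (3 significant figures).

k_x ≈ 6.19 cm

Decompose the section into non-overlapping parts with the origin at the bottom-left of its bounding rectangle.
Outer rectangle: 23 × 16, A = 368 cm², y = 8 cm, Ī = 7850.7 cm⁴.
Inner void (subtracted): 19.8 × 12.8, A = 253.44 cm², y = 8 cm, Ī = 3460.3 cm⁴.
By symmetry the centroid is at mid-height, ȳ = 8 cm.
All pieces are centred on the horizontal centroidal axis, so I = ΣĪ (holes subtracted) = 4390.4 cm⁴.
Radius of gyration: k = √(I/A) = √(4390.4 / 114.56) = 6.1906 cm.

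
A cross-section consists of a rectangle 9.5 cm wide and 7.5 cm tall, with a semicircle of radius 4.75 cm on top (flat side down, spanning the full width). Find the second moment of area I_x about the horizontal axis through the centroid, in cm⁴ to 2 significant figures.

Split into non-overlapping primitives; take the origin at the lower-left of the bounding box.
Rectangular body: 9.5 × 7.5, A = 71.25 cm², y = 3.75 cm, Ī = 334 cm⁴.
Semicircular cap: semicircle r = 4.75, A = 35.44 cm², y = 9.516 cm, Ī = 55.87 cm⁴.
Centroid: ȳ = ΣA·y / ΣA = 5.665 cm.
Transfer each piece to the horizontal axis through the centroid using Ī + A·d² with d = y − 5.665:
  rectangular body: d = -1.915 cm → contributes +595.4 cm⁴
  semicircular cap: d = 3.851 cm → contributes +581.4 cm⁴
Total I = 1 177 cm⁴.

I_x ≈ 1200 cm⁴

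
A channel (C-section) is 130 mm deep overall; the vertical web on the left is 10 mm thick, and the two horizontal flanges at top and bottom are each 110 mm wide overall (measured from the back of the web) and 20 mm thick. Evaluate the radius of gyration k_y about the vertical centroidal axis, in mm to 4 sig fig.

Decompose the section into non-overlapping parts with the origin at the bottom-left of its bounding rectangle.
Web: 10 × 130, A = 1 300 mm², x = 5 mm, Ī = 10833.3 mm⁴.
Top flange (beyond web): 100 × 20, A = 2 000 mm², x = 60 mm, Ī = 1 666 667 mm⁴.
Bottom flange (beyond web): 100 × 20, A = 2 000 mm², x = 60 mm, Ī = 1 666 667 mm⁴.
Centroid: x̄ = ΣA·x / ΣA = 46.5094 mm.
Transfer each piece to the vertical centroidal axis using Ī + A·d² with d = x − 46.5094:
  web: d = -41.5094 mm → contributes +2 250 776 mm⁴
  top flange (beyond web): d = 13.4906 mm → contributes +2 030 657 mm⁴
  bottom flange (beyond web): d = 13.4906 mm → contributes +2 030 657 mm⁴
Total I = 6 312 091 mm⁴.
Radius of gyration: k = √(I/A) = √(6 312 091 / 5 300) = 34.5103 mm.

k_y ≈ 34.51 mm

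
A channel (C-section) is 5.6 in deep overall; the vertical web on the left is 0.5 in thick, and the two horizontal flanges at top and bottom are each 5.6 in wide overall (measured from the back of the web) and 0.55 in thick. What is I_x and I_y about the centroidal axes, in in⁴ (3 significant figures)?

Decompose the section into non-overlapping parts with the origin at the bottom-left of its bounding rectangle.
Web: 0.5 × 5.6, A = 2.8 in², y = 2.8 in, Ī = 7.3173 in⁴.
Top flange (beyond web): 5.1 × 0.55, A = 2.805 in², y = 5.325 in, Ī = 0.070709 in⁴.
Bottom flange (beyond web): 5.1 × 0.55, A = 2.805 in², y = 0.275 in, Ī = 0.070709 in⁴.
By symmetry the centroid is at mid-height, ȳ = 2.8 in.
Transfer each piece to the centroidal x-axis using Ī + A·d² with d = y − 2.8:
  web: d = 0 in → contributes +7.3173 in⁴
  top flange (beyond web): d = 2.525 in → contributes +17.954 in⁴
  bottom flange (beyond web): d = -2.525 in → contributes +17.954 in⁴
Total I = 43.226 in⁴.
For the y-axis: x̄ = 2.1178 in.
Repeating about the centroidal y-axis gives I_y = 26.861 in⁴.

I_x ≈ 43.2 in⁴, I_y ≈ 26.9 in⁴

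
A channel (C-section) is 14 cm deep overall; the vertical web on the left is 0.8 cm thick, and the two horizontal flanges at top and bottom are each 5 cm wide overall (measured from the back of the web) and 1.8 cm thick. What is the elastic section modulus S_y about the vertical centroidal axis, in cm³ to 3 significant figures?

S_y ≈ 19.9 cm³

Break the section into simple shapes (no overlaps), measuring from the bottom-left corner of the bounding box.
Web: 0.8 × 14, A = 11.2 cm², x = 0.4 cm, Ī = 0.59733 cm⁴.
Top flange (beyond web): 4.2 × 1.8, A = 7.56 cm², x = 2.9 cm, Ī = 11.113 cm⁴.
Bottom flange (beyond web): 4.2 × 1.8, A = 7.56 cm², x = 2.9 cm, Ī = 11.113 cm⁴.
Centroid: x̄ = ΣA·x / ΣA = 1.8362 cm.
Transfer each piece to the vertical centroidal axis using Ī + A·d² with d = x − 1.8362:
  web: d = -1.4362 cm → contributes +23.698 cm⁴
  top flange (beyond web): d = 1.0638 cm → contributes +19.669 cm⁴
  bottom flange (beyond web): d = 1.0638 cm → contributes +19.669 cm⁴
Total I = 63.036 cm⁴.
Extreme fibre distance c = 3.1638 cm; S = I/c = 19.924 cm³.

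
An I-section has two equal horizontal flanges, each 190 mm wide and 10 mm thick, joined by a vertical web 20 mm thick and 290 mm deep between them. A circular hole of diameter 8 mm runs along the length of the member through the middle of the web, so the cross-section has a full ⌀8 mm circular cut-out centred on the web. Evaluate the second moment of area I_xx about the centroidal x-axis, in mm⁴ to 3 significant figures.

I_xx ≈ 1.26 × 10⁸ mm⁴

Split into non-overlapping primitives; take the origin at the lower-left of the bounding box.
Bottom flange: 190 × 10, A = 1 900 mm², y = 5 mm, Ī = 15 833 mm⁴.
Web: 20 × 290, A = 5 800 mm², y = 155 mm, Ī = 40 648 333 mm⁴.
Top flange: 190 × 10, A = 1 900 mm², y = 305 mm, Ī = 15 833 mm⁴.
Hole (subtracted): ⌀8, A = 50.265 mm², y = 155 mm, Ī = 201.06 mm⁴.
By symmetry the centroid is at mid-height, ȳ = 155 mm.
Transfer each piece to the centroidal x-axis using Ī + A·d² with d = y − 155:
  bottom flange: d = -150 mm → contributes +42 765 833 mm⁴
  web: d = 0 mm → contributes +40 648 333 mm⁴
  top flange: d = 150 mm → contributes +42 765 833 mm⁴
  hole: d = 0 mm → contributes −201.06 mm⁴
Total I = 126 179 799 mm⁴.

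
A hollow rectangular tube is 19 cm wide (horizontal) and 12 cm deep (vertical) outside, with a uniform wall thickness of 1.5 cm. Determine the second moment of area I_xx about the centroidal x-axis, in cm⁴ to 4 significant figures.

Split into non-overlapping primitives; take the origin at the lower-left of the bounding box.
Outer rectangle: 19 × 12, A = 228 cm², y = 6 cm, Ī = 2 736 cm⁴.
Inner void (subtracted): 16 × 9, A = 144 cm², y = 6 cm, Ī = 972 cm⁴.
By symmetry the centroid is at mid-height, ȳ = 6 cm.
All pieces are centred on the centroidal x-axis, so I = ΣĪ (holes subtracted) = 1 764 cm⁴.

I_xx ≈ 1764 cm⁴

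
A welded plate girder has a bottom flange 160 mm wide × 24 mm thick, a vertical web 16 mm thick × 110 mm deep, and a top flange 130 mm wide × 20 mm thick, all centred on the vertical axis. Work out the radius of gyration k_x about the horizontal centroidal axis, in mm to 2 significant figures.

Break the section into simple shapes (no overlaps), measuring from the bottom-left corner of the bounding box.
Bottom plate: 160 × 24, A = 3 840 mm², y = 12 mm, Ī = 184 320 mm⁴.
Web plate: 16 × 110, A = 1 760 mm², y = 79 mm, Ī = 1 774 667 mm⁴.
Top plate: 130 × 20, A = 2 600 mm², y = 144 mm, Ī = 86 667 mm⁴.
Centroid: ȳ = ΣA·y / ΣA = 68.23 mm.
Transfer each piece to the horizontal centroidal axis using Ī + A·d² with d = y − 68.23:
  bottom plate: d = -56.23 mm → contributes +12 327 472 mm⁴
  web plate: d = 10.77 mm → contributes +1 978 657 mm⁴
  top plate: d = 75.77 mm → contributes +15 011 875 mm⁴
Total I = 29 318 004 mm⁴.
Radius of gyration: k = √(I/A) = √(29 318 004 / 8 200) = 59.79 mm.

k_x ≈ 60 mm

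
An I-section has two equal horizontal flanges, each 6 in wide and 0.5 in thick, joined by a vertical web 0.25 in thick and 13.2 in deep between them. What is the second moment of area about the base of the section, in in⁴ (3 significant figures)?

Decompose the section into non-overlapping parts with the origin at the bottom-left of its bounding rectangle.
Bottom flange: 6 × 0.5, A = 3 in², y = 0.25 in, Ī = 0.0625 in⁴.
Web: 0.25 × 13.2, A = 3.3 in², y = 7.1 in, Ī = 47.916 in⁴.
Top flange: 6 × 0.5, A = 3 in², y = 13.95 in, Ī = 0.0625 in⁴.
Transfer each piece to a horizontal axis along the bottom face using Ī + A·d² with d = y − 0:
  bottom flange: d = 0.25 in → contributes +0.25 in⁴
  web: d = 7.1 in → contributes +214.27 in⁴
  top flange: d = 13.95 in → contributes +583.87 in⁴
Total I = 798.39 in⁴.

I_base ≈ 798 in⁴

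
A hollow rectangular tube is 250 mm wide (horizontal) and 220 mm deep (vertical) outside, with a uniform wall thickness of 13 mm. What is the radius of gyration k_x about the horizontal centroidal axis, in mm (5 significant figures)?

Break the section into simple shapes (no overlaps), measuring from the bottom-left corner of the bounding box.
Outer rectangle: 250 × 220, A = 55 000 mm², y = 110 mm, Ī = 221 833 333 mm⁴.
Inner void (subtracted): 224 × 194, A = 43 456 mm², y = 110 mm, Ī = 136 292 501 mm⁴.
By symmetry the centroid is at mid-height, ȳ = 110 mm.
All pieces are centred on the horizontal centroidal axis, so I = ΣĪ (holes subtracted) = 85 540 832 mm⁴.
Radius of gyration: k = √(I/A) = √(85 540 832 / 11 544) = 86.08125 mm.

k_x ≈ 86.081 mm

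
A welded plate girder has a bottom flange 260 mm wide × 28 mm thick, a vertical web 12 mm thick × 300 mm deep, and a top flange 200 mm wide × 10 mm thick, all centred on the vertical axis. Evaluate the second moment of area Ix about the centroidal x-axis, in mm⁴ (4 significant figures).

Ix ≈ 2.107 × 10⁸ mm⁴

Treat the section as a set of non-overlapping primitives; coordinates are from the bounding-box lower-left.
Bottom plate: 260 × 28, A = 7 280 mm², y = 14 mm, Ī = 475 627 mm⁴.
Web plate: 12 × 300, A = 3 600 mm², y = 178 mm, Ī = 27 000 000 mm⁴.
Top plate: 200 × 10, A = 2 000 mm², y = 333 mm, Ī = 16666.7 mm⁴.
Centroid: ȳ = ΣA·y / ΣA = 109.373 mm.
Transfer each piece to the centroidal x-axis using Ī + A·d² with d = y − 109.373:
  bottom plate: d = -95.3727 mm → contributes +66 694 116 mm⁴
  web plate: d = 68.6273 mm → contributes +43 954 957 mm⁴
  top plate: d = 223.627 mm → contributes +100 035 031 mm⁴
Total I = 210 684 105 mm⁴.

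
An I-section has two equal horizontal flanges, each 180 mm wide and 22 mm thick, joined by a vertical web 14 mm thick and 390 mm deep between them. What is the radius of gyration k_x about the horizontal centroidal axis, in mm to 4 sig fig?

Break the section into simple shapes (no overlaps), measuring from the bottom-left corner of the bounding box.
Bottom flange: 180 × 22, A = 3 960 mm², y = 11 mm, Ī = 159 720 mm⁴.
Web: 14 × 390, A = 5 460 mm², y = 217 mm, Ī = 69 205 500 mm⁴.
Top flange: 180 × 22, A = 3 960 mm², y = 423 mm, Ī = 159 720 mm⁴.
By symmetry the centroid is at mid-height, ȳ = 217 mm.
Transfer each piece to the horizontal centroidal axis using Ī + A·d² with d = y − 217:
  bottom flange: d = -206 mm → contributes +168 206 280 mm⁴
  web: d = 0 mm → contributes +69 205 500 mm⁴
  top flange: d = 206 mm → contributes +168 206 280 mm⁴
Total I = 405 618 060 mm⁴.
Radius of gyration: k = √(I/A) = √(405 618 060 / 13 380) = 174.113 mm.

k_x ≈ 174.1 mm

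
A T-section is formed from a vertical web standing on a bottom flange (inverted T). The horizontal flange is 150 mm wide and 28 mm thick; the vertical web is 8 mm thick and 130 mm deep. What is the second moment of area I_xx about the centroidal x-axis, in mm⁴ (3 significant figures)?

Decompose the section into non-overlapping parts with the origin at the bottom-left of its bounding rectangle.
Flange: 150 × 28, A = 4 200 mm², y = 14 mm, Ī = 274 400 mm⁴.
Web: 8 × 130, A = 1 040 mm², y = 93 mm, Ī = 1 464 667 mm⁴.
Centroid: ȳ = ΣA·y / ΣA = 29.679 mm.
Transfer each piece to the centroidal x-axis using Ī + A·d² with d = y − 29.679:
  flange: d = -15.679 mm → contributes +1 306 942 mm⁴
  web: d = 63.321 mm → contributes +5 634 546 mm⁴
Total I = 6 941 488 mm⁴.

I_xx ≈ 6.94 × 10⁶ mm⁴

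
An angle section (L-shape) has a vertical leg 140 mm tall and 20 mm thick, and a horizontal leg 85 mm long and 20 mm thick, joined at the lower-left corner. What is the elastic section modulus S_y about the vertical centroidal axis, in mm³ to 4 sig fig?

Split into non-overlapping primitives; take the origin at the lower-left of the bounding box.
Vertical leg: 20 × 140, A = 2 800 mm², x = 10 mm, Ī = 93333.3 mm⁴.
Horizontal leg (remainder): 65 × 20, A = 1 300 mm², x = 52.5 mm, Ī = 457 708 mm⁴.
Centroid: x̄ = ΣA·x / ΣA = 23.4756 mm.
Transfer each piece to the vertical centroidal axis using Ī + A·d² with d = x − 23.4756:
  vertical leg: d = -13.4756 mm → contributes +601 791 mm⁴
  horizontal leg (remainder): d = 29.0244 mm → contributes +1 552 848 mm⁴
Total I = 2 154 639 mm⁴.
Extreme fibre distance c = 61.5244 mm; S = I/c = 35020.9 mm³.

S_y ≈ 3.502 × 10⁴ mm³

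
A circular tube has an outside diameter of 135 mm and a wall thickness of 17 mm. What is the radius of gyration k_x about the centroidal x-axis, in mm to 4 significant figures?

Treat the section as a set of non-overlapping primitives; coordinates are from the bounding-box lower-left.
Outer circle: ⌀135, A = 14313.9 mm², y = 67.5 mm, Ī = 16 304 406 mm⁴.
Bore (subtracted): ⌀101, A = 8011.85 mm², y = 67.5 mm, Ī = 5 108 053 mm⁴.
By symmetry the centroid is at mid-height, ȳ = 67.5 mm.
All pieces are centred on the centroidal x-axis, so I = ΣĪ (holes subtracted) = 11 196 353 mm⁴.
Radius of gyration: k = √(I/A) = √(11 196 353 / 6302.03) = 42.15 mm.

k_x ≈ 42.15 mm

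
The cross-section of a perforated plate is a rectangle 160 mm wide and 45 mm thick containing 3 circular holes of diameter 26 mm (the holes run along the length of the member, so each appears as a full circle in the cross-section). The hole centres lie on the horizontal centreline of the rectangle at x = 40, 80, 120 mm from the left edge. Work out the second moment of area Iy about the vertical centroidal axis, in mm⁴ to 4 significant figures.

Iy ≈ 1.359 × 10⁷ mm⁴

Treat the section as a set of non-overlapping primitives; coordinates are from the bounding-box lower-left.
Plate: 160 × 45, A = 7 200 mm², x = 80 mm, Ī = 15 360 000 mm⁴.
Hole 1 (subtracted): ⌀26, A = 530.929 mm², x = 40 mm, Ī = 22431.8 mm⁴.
Hole 2 (subtracted): ⌀26, A = 530.929 mm², x = 80 mm, Ī = 22431.8 mm⁴.
Hole 3 (subtracted): ⌀26, A = 530.929 mm², x = 120 mm, Ī = 22431.8 mm⁴.
By symmetry the centroid is at mid-width, x̄ = 80 mm.
Transfer each piece to the vertical centroidal axis using Ī + A·d² with d = x − 80:
  plate: d = 0 mm → contributes +15 360 000 mm⁴
  hole 1: d = -40 mm → contributes −871 918 mm⁴
  hole 2: d = 0 mm → contributes −22431.8 mm⁴
  hole 3: d = 40 mm → contributes −871 918 mm⁴
Total I = 13 593 731 mm⁴.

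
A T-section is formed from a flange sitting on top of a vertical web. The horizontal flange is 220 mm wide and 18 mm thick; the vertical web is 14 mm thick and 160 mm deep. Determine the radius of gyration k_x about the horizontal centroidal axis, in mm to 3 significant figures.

k_x ≈ 51.1 mm

Break the section into simple shapes (no overlaps), measuring from the bottom-left corner of the bounding box.
Flange: 220 × 18, A = 3 960 mm², y = 169 mm, Ī = 106 920 mm⁴.
Web: 14 × 160, A = 2 240 mm², y = 80 mm, Ī = 4 778 667 mm⁴.
Centroid: ȳ = ΣA·y / ΣA = 136.85 mm.
Transfer each piece to the horizontal centroidal axis using Ī + A·d² with d = y − 136.85:
  flange: d = 32.155 mm → contributes +4 201 297 mm⁴
  web: d = -56.845 mm → contributes +12 016 941 mm⁴
Total I = 16 218 238 mm⁴.
Radius of gyration: k = √(I/A) = √(16 218 238 / 6 200) = 51.145 mm.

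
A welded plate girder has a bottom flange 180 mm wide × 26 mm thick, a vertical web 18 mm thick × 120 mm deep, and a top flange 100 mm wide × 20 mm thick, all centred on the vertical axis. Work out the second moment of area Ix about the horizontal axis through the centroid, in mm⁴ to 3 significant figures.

Ix ≈ 3.31 × 10⁷ mm⁴

Break the section into simple shapes (no overlaps), measuring from the bottom-left corner of the bounding box.
Bottom plate: 180 × 26, A = 4 680 mm², y = 13 mm, Ī = 263 640 mm⁴.
Web plate: 18 × 120, A = 2 160 mm², y = 86 mm, Ī = 2 592 000 mm⁴.
Top plate: 100 × 20, A = 2 000 mm², y = 156 mm, Ī = 66 667 mm⁴.
Centroid: ȳ = ΣA·y / ΣA = 63.19 mm.
Transfer each piece to the horizontal axis through the centroid using Ī + A·d² with d = y − 63.19:
  bottom plate: d = -50.19 mm → contributes +12 052 750 mm⁴
  web plate: d = 22.81 mm → contributes +3 715 835 mm⁴
  top plate: d = 92.81 mm → contributes +17 294 042 mm⁴
Total I = 33 062 627 mm⁴.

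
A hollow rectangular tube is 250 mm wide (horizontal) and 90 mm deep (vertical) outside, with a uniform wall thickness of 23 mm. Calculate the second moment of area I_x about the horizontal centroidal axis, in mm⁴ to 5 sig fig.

I_x ≈ 1.3739 × 10⁷ mm⁴

Split into non-overlapping primitives; take the origin at the lower-left of the bounding box.
Outer rectangle: 250 × 90, A = 22 500 mm², y = 45 mm, Ī = 15 187 500 mm⁴.
Inner void (subtracted): 204 × 44, A = 8 976 mm², y = 45 mm, Ī = 1 448 128 mm⁴.
By symmetry the centroid is at mid-height, ȳ = 45 mm.
All pieces are centred on the horizontal centroidal axis, so I = ΣĪ (holes subtracted) = 13 739 372 mm⁴.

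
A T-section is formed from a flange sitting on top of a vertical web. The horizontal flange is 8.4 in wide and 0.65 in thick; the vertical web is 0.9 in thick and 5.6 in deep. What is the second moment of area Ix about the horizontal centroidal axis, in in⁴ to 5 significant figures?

Ix ≈ 38.957 in⁴

Decompose the section into non-overlapping parts with the origin at the bottom-left of its bounding rectangle.
Flange: 8.4 × 0.65, A = 5.46 in², y = 5.925 in, Ī = 0.1922375 in⁴.
Web: 0.9 × 5.6, A = 5.04 in², y = 2.8 in, Ī = 13.1712 in⁴.
Centroid: ȳ = ΣA·y / ΣA = 4.425 in.
Transfer each piece to the horizontal centroidal axis using Ī + A·d² with d = y − 4.425:
  flange: d = 1.5 in → contributes +12.47724 in⁴
  web: d = -1.625 in → contributes +26.47995 in⁴
Total I = 38.95719 in⁴.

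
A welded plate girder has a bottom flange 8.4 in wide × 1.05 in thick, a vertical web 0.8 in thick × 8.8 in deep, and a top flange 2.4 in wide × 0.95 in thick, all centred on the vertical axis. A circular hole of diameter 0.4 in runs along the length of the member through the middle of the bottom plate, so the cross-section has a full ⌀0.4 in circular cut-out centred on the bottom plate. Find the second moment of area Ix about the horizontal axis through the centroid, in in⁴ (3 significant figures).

Split into non-overlapping primitives; take the origin at the lower-left of the bounding box.
Bottom plate: 8.4 × 1.05, A = 8.82 in², y = 0.525 in, Ī = 0.81034 in⁴.
Web plate: 0.8 × 8.8, A = 7.04 in², y = 5.45 in, Ī = 45.431 in⁴.
Top plate: 2.4 × 0.95, A = 2.28 in², y = 10.325 in, Ī = 0.17148 in⁴.
Hole (subtracted): ⌀0.4, A = 0.12566 in², y = 0.525 in, Ī = 0.0012566 in⁴.
Centroid: ȳ = ΣA·y / ΣA = 3.69 in.
Transfer each piece to the horizontal axis through the centroid using Ī + A·d² with d = y − 3.69:
  bottom plate: d = -3.165 in → contributes +89.164 in⁴
  web plate: d = 1.76 in → contributes +67.238 in⁴
  top plate: d = 6.635 in → contributes +100.54 in⁴
  hole: d = -3.165 in → contributes −1.2601 in⁴
Total I = 255.69 in⁴.

Ix ≈ 256 in⁴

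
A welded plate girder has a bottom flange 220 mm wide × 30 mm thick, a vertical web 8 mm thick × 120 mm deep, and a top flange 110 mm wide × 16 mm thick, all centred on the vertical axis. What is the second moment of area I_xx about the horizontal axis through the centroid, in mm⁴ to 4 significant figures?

I_xx ≈ 3.183 × 10⁷ mm⁴

Treat the section as a set of non-overlapping primitives; coordinates are from the bounding-box lower-left.
Bottom plate: 220 × 30, A = 6 600 mm², y = 15 mm, Ī = 495 000 mm⁴.
Web plate: 8 × 120, A = 960 mm², y = 90 mm, Ī = 1 152 000 mm⁴.
Top plate: 110 × 16, A = 1 760 mm², y = 158 mm, Ī = 37546.7 mm⁴.
Centroid: ȳ = ΣA·y / ΣA = 49.7296 mm.
Transfer each piece to the horizontal axis through the centroid using Ī + A·d² with d = y − 49.7296:
  bottom plate: d = -34.7296 mm → contributes +8 455 564 mm⁴
  web plate: d = 40.2704 mm → contributes +2 708 836 mm⁴
  top plate: d = 108.27 mm → contributes +20 669 105 mm⁴
Total I = 31 833 505 mm⁴.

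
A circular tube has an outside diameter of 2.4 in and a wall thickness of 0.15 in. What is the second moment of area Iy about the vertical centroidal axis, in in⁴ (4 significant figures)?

Iy ≈ 0.6739 in⁴

Treat the section as a set of non-overlapping primitives; coordinates are from the bounding-box lower-left.
Outer circle: ⌀2.4, A = 4.52389 in², x = 1.2 in, Ī = 1.6286 in⁴.
Bore (subtracted): ⌀2.1, A = 3.46361 in², x = 1.2 in, Ī = 0.954656 in⁴.
By symmetry the centroid is at mid-width, x̄ = 1.2 in.
All pieces are centred on the vertical centroidal axis, so I = ΣĪ (holes subtracted) = 0.673945 in⁴.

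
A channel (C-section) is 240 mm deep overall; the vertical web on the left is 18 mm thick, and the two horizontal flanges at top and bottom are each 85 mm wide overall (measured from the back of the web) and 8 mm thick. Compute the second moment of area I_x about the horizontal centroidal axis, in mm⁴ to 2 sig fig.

Split into non-overlapping primitives; take the origin at the lower-left of the bounding box.
Web: 18 × 240, A = 4 320 mm², y = 120 mm, Ī = 20 736 000 mm⁴.
Top flange (beyond web): 67 × 8, A = 536 mm², y = 236 mm, Ī = 2 859 mm⁴.
Bottom flange (beyond web): 67 × 8, A = 536 mm², y = 4 mm, Ī = 2 859 mm⁴.
By symmetry the centroid is at mid-height, ȳ = 120 mm.
Transfer each piece to the horizontal centroidal axis using Ī + A·d² with d = y − 120:
  web: d = 0 mm → contributes +20 736 000 mm⁴
  top flange (beyond web): d = 116 mm → contributes +7 215 275 mm⁴
  bottom flange (beyond web): d = -116 mm → contributes +7 215 275 mm⁴
Total I = 35 166 549 mm⁴.

I_x ≈ 3.5 × 10⁷ mm⁴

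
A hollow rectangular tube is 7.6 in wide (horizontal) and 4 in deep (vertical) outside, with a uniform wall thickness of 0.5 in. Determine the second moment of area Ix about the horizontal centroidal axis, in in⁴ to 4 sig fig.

Ix ≈ 25.68 in⁴

Break the section into simple shapes (no overlaps), measuring from the bottom-left corner of the bounding box.
Outer rectangle: 7.6 × 4, A = 30.4 in², y = 2 in, Ī = 40.5333 in⁴.
Inner void (subtracted): 6.6 × 3, A = 19.8 in², y = 2 in, Ī = 14.85 in⁴.
By symmetry the centroid is at mid-height, ȳ = 2 in.
All pieces are centred on the horizontal centroidal axis, so I = ΣĪ (holes subtracted) = 25.6833 in⁴.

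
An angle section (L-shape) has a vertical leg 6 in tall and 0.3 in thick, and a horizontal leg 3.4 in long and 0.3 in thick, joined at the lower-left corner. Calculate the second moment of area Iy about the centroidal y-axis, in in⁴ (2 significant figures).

Split into non-overlapping primitives; take the origin at the lower-left of the bounding box.
Vertical leg: 0.3 × 6, A = 1.8 in², x = 0.15 in, Ī = 0.0135 in⁴.
Horizontal leg (remainder): 3.1 × 0.3, A = 0.93 in², x = 1.85 in, Ī = 0.7448 in⁴.
Centroid: x̄ = ΣA·x / ΣA = 0.7291 in.
Transfer each piece to the centroidal y-axis using Ī + A·d² with d = x − 0.7291:
  vertical leg: d = -0.5791 in → contributes +0.6172 in⁴
  horizontal leg (remainder): d = 1.121 in → contributes +1.913 in⁴
Total I = 2.53 in⁴.

Iy ≈ 2.5 in⁴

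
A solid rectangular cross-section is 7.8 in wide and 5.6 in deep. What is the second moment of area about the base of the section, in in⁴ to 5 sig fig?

I_base ≈ 456.60 in⁴

The section: 7.8 × 5.6, A = 43.68 in², y = 2.8 in, Ī = 114.1504 in⁴.
Transfer it to a horizontal axis along the bottom face using Ī + A·d² with d = y − 0:
  the section: d = 2.8 in → contributes +456.6016 in⁴
Total I = 456.6016 in⁴.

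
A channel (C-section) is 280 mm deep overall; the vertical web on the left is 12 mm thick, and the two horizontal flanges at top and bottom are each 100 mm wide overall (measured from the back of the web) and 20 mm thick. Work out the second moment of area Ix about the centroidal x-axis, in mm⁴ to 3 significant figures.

Split into non-overlapping primitives; take the origin at the lower-left of the bounding box.
Web: 12 × 280, A = 3 360 mm², y = 140 mm, Ī = 21 952 000 mm⁴.
Top flange (beyond web): 88 × 20, A = 1 760 mm², y = 270 mm, Ī = 58 667 mm⁴.
Bottom flange (beyond web): 88 × 20, A = 1 760 mm², y = 10 mm, Ī = 58 667 mm⁴.
By symmetry the centroid is at mid-height, ȳ = 140 mm.
Transfer each piece to the centroidal x-axis using Ī + A·d² with d = y − 140:
  web: d = 0 mm → contributes +21 952 000 mm⁴
  top flange (beyond web): d = 130 mm → contributes +29 802 667 mm⁴
  bottom flange (beyond web): d = -130 mm → contributes +29 802 667 mm⁴
Total I = 81 557 333 mm⁴.

Ix ≈ 8.16 × 10⁷ mm⁴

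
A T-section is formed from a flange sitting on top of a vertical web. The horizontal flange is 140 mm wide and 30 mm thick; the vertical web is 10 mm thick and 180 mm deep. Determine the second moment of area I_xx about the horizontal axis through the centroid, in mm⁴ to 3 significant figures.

I_xx ≈ 1.91 × 10⁷ mm⁴

Break the section into simple shapes (no overlaps), measuring from the bottom-left corner of the bounding box.
Flange: 140 × 30, A = 4 200 mm², y = 195 mm, Ī = 315 000 mm⁴.
Web: 10 × 180, A = 1 800 mm², y = 90 mm, Ī = 4 860 000 mm⁴.
Centroid: ȳ = ΣA·y / ΣA = 163.5 mm.
Transfer each piece to the horizontal axis through the centroid using Ī + A·d² with d = y − 163.5:
  flange: d = 31.5 mm → contributes +4 482 450 mm⁴
  web: d = -73.5 mm → contributes +14 584 050 mm⁴
Total I = 19 066 500 mm⁴.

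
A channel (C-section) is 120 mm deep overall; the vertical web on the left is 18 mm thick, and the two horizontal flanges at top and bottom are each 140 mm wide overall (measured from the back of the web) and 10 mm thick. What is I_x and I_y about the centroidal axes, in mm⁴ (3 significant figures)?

I_x ≈ 9.99 × 10⁶ mm⁴, I_y ≈ 8.70 × 10⁶ mm⁴

Break the section into simple shapes (no overlaps), measuring from the bottom-left corner of the bounding box.
Web: 18 × 120, A = 2 160 mm², y = 60 mm, Ī = 2 592 000 mm⁴.
Top flange (beyond web): 122 × 10, A = 1 220 mm², y = 115 mm, Ī = 10 167 mm⁴.
Bottom flange (beyond web): 122 × 10, A = 1 220 mm², y = 5 mm, Ī = 10 167 mm⁴.
By symmetry the centroid is at mid-height, ȳ = 60 mm.
Transfer each piece to the centroidal x-axis using Ī + A·d² with d = y − 60:
  web: d = 0 mm → contributes +2 592 000 mm⁴
  top flange (beyond web): d = 55 mm → contributes +3 700 667 mm⁴
  bottom flange (beyond web): d = -55 mm → contributes +3 700 667 mm⁴
Total I = 9 993 333 mm⁴.
For the y-axis: x̄ = 46.13 mm.
Repeating about the centroidal y-axis gives I_y = 8 698 855 mm⁴.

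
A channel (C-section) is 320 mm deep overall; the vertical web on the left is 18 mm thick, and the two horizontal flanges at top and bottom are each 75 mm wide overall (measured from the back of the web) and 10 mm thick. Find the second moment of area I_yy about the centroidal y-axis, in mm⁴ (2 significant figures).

I_yy ≈ 1.8 × 10⁶ mm⁴

Split into non-overlapping primitives; take the origin at the lower-left of the bounding box.
Web: 18 × 320, A = 5 760 mm², x = 9 mm, Ī = 155 520 mm⁴.
Top flange (beyond web): 57 × 10, A = 570 mm², x = 46.5 mm, Ī = 154 328 mm⁴.
Bottom flange (beyond web): 57 × 10, A = 570 mm², x = 46.5 mm, Ī = 154 328 mm⁴.
Centroid: x̄ = ΣA·x / ΣA = 15.2 mm.
Transfer each piece to the centroidal y-axis using Ī + A·d² with d = x − 15.2:
  web: d = -6.196 mm → contributes +376 624 mm⁴
  top flange (beyond web): d = 31.3 mm → contributes +712 906 mm⁴
  bottom flange (beyond web): d = 31.3 mm → contributes +712 906 mm⁴
Total I = 1 802 436 mm⁴.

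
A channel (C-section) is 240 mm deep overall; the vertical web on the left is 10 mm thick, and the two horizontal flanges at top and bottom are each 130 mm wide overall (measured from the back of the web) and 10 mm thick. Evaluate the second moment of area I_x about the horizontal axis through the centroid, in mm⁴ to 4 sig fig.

I_x ≈ 4.328 × 10⁷ mm⁴

Split into non-overlapping primitives; take the origin at the lower-left of the bounding box.
Web: 10 × 240, A = 2 400 mm², y = 120 mm, Ī = 11 520 000 mm⁴.
Top flange (beyond web): 120 × 10, A = 1 200 mm², y = 235 mm, Ī = 10 000 mm⁴.
Bottom flange (beyond web): 120 × 10, A = 1 200 mm², y = 5 mm, Ī = 10 000 mm⁴.
By symmetry the centroid is at mid-height, ȳ = 120 mm.
Transfer each piece to the horizontal axis through the centroid using Ī + A·d² with d = y − 120:
  web: d = 0 mm → contributes +11 520 000 mm⁴
  top flange (beyond web): d = 115 mm → contributes +15 880 000 mm⁴
  bottom flange (beyond web): d = -115 mm → contributes +15 880 000 mm⁴
Total I = 43 280 000 mm⁴.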